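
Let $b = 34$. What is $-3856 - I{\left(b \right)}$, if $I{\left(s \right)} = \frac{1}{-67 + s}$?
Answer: $- \frac{127247}{33} \approx -3856.0$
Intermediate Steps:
$-3856 - I{\left(b \right)} = -3856 - \frac{1}{-67 + 34} = -3856 - \frac{1}{-33} = -3856 - - \frac{1}{33} = -3856 + \frac{1}{33} = - \frac{127247}{33}$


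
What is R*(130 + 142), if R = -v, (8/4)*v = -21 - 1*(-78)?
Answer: -7752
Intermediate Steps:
v = 57/2 (v = (-21 - 1*(-78))/2 = (-21 + 78)/2 = (1/2)*57 = 57/2 ≈ 28.500)
R = -57/2 (R = -1*57/2 = -57/2 ≈ -28.500)
R*(130 + 142) = -57*(130 + 142)/2 = -57/2*272 = -7752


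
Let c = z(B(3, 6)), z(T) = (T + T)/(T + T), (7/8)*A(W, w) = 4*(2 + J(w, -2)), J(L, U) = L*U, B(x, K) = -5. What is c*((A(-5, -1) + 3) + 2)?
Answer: 163/7 ≈ 23.286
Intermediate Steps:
A(W, w) = 64/7 - 64*w/7 (A(W, w) = 8*(4*(2 + w*(-2)))/7 = 8*(4*(2 - 2*w))/7 = 8*(8 - 8*w)/7 = 64/7 - 64*w/7)
z(T) = 1 (z(T) = (2*T)/((2*T)) = (2*T)*(1/(2*T)) = 1)
c = 1
c*((A(-5, -1) + 3) + 2) = 1*(((64/7 - 64/7*(-1)) + 3) + 2) = 1*(((64/7 + 64/7) + 3) + 2) = 1*((128/7 + 3) + 2) = 1*(149/7 + 2) = 1*(163/7) = 163/7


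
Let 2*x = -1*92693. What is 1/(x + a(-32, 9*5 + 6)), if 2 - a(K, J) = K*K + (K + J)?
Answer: -2/94775 ≈ -2.1103e-5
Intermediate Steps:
a(K, J) = 2 - J - K - K² (a(K, J) = 2 - (K*K + (K + J)) = 2 - (K² + (J + K)) = 2 - (J + K + K²) = 2 + (-J - K - K²) = 2 - J - K - K²)
x = -92693/2 (x = (-1*92693)/2 = (½)*(-92693) = -92693/2 ≈ -46347.)
1/(x + a(-32, 9*5 + 6)) = 1/(-92693/2 + (2 - (9*5 + 6) - 1*(-32) - 1*(-32)²)) = 1/(-92693/2 + (2 - (45 + 6) + 32 - 1*1024)) = 1/(-92693/2 + (2 - 1*51 + 32 - 1024)) = 1/(-92693/2 + (2 - 51 + 32 - 1024)) = 1/(-92693/2 - 1041) = 1/(-94775/2) = -2/94775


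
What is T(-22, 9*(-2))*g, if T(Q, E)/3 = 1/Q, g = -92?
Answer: 138/11 ≈ 12.545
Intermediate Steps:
T(Q, E) = 3/Q
T(-22, 9*(-2))*g = (3/(-22))*(-92) = (3*(-1/22))*(-92) = -3/22*(-92) = 138/11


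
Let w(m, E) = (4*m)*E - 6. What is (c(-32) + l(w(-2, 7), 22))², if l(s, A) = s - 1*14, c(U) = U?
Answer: 11664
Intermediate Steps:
w(m, E) = -6 + 4*E*m (w(m, E) = 4*E*m - 6 = -6 + 4*E*m)
l(s, A) = -14 + s (l(s, A) = s - 14 = -14 + s)
(c(-32) + l(w(-2, 7), 22))² = (-32 + (-14 + (-6 + 4*7*(-2))))² = (-32 + (-14 + (-6 - 56)))² = (-32 + (-14 - 62))² = (-32 - 76)² = (-108)² = 11664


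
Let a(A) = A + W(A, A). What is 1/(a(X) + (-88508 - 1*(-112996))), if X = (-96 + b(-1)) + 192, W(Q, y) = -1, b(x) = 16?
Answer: 1/24599 ≈ 4.0652e-5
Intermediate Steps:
X = 112 (X = (-96 + 16) + 192 = -80 + 192 = 112)
a(A) = -1 + A (a(A) = A - 1 = -1 + A)
1/(a(X) + (-88508 - 1*(-112996))) = 1/((-1 + 112) + (-88508 - 1*(-112996))) = 1/(111 + (-88508 + 112996)) = 1/(111 + 24488) = 1/24599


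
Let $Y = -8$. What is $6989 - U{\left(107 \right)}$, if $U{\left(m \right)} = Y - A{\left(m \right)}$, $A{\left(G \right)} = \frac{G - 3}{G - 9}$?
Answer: $\frac{342905}{49} \approx 6998.1$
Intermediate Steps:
$A{\left(G \right)} = \frac{-3 + G}{-9 + G}$
$U{\left(m \right)} = -8 - \frac{-3 + m}{-9 + m}$
$6989 - U{\left(107 \right)} = 6989 - \frac{3 \left(25 - 321\right)}{-9 + 107} = 6989 - \frac{3 \left(25 - 321\right)}{98} = 6989 - 3 \cdot \frac{1}{98} \left(-296\right) = 6989 - - \frac{444}{49} = 6989 + \frac{444}{49} = \frac{342905}{49}$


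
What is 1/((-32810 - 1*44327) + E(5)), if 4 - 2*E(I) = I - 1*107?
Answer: -1/77084 ≈ -1.2973e-5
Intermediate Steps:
E(I) = 111/2 - I/2 (E(I) = 2 - (I - 1*107)/2 = 2 - (I - 107)/2 = 2 - (-107 + I)/2 = 2 + (107/2 - I/2) = 111/2 - I/2)
1/((-32810 - 1*44327) + E(5)) = 1/((-32810 - 1*44327) + (111/2 - ½*5)) = 1/((-32810 - 44327) + (111/2 - 5/2)) = 1/(-77137 + 53) = 1/(-77084) = -1/77084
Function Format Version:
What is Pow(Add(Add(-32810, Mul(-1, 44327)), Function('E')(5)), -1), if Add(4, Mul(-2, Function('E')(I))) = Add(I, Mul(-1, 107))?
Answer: Rational(-1, 77084) ≈ -1.2973e-5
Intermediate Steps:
Function('E')(I) = Add(Rational(111, 2), Mul(Rational(-1, 2), I)) (Function('E')(I) = Add(2, Mul(Rational(-1, 2), Add(I, Mul(-1, 107)))) = Add(2, Mul(Rational(-1, 2), Add(I, -107))) = Add(2, Mul(Rational(-1, 2), Add(-107, I))) = Add(2, Add(Rational(107, 2), Mul(Rational(-1, 2), I))) = Add(Rational(111, 2), Mul(Rational(-1, 2), I)))
Pow(Add(Add(-32810, Mul(-1, 44327)), Function('E')(5)), -1) = Pow(Add(Add(-32810, Mul(-1, 44327)), Add(Rational(111, 2), Mul(Rational(-1, 2), 5))), -1) = Pow(Add(Add(-32810, -44327), Add(Rational(111, 2), Rational(-5, 2))), -1) = Pow(Add(-77137, 53), -1) = Pow(-77084, -1) = Rational(-1, 77084)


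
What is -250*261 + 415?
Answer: -64835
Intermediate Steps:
-250*261 + 415 = -65250 + 415 = -64835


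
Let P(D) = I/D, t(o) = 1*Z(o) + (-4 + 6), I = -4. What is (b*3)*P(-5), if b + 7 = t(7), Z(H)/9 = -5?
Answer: -120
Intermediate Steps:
Z(H) = -45 (Z(H) = 9*(-5) = -45)
t(o) = -43 (t(o) = 1*(-45) + (-4 + 6) = -45 + 2 = -43)
b = -50 (b = -7 - 43 = -50)
P(D) = -4/D
(b*3)*P(-5) = (-50*3)*(-4/(-5)) = -(-600)*(-1)/5 = -150*⅘ = -120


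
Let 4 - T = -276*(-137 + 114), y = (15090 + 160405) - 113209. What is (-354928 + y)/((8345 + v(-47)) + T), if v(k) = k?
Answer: -146321/977 ≈ -149.77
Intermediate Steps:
y = 62286 (y = 175495 - 113209 = 62286)
T = -6344 (T = 4 - (-276)*(-137 + 114) = 4 - (-276)*(-23) = 4 - 1*6348 = 4 - 6348 = -6344)
(-354928 + y)/((8345 + v(-47)) + T) = (-354928 + 62286)/((8345 - 47) - 6344) = -292642/(8298 - 6344) = -292642/1954 = -292642*1/1954 = -146321/977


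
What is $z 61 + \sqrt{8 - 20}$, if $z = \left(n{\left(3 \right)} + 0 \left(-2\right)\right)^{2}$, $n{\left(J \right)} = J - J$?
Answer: $2 i \sqrt{3} \approx 3.4641 i$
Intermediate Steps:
$n{\left(J \right)} = 0$
$z = 0$ ($z = \left(0 + 0 \left(-2\right)\right)^{2} = \left(0 + 0\right)^{2} = 0^{2} = 0$)
$z 61 + \sqrt{8 - 20} = 0 \cdot 61 + \sqrt{8 - 20} = 0 + \sqrt{-12} = 0 + 2 i \sqrt{3} = 2 i \sqrt{3}$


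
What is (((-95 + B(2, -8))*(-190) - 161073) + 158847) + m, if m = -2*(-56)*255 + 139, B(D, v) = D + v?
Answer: 45663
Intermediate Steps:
m = 28699 (m = 112*255 + 139 = 28560 + 139 = 28699)
(((-95 + B(2, -8))*(-190) - 161073) + 158847) + m = (((-95 + (2 - 8))*(-190) - 161073) + 158847) + 28699 = (((-95 - 6)*(-190) - 161073) + 158847) + 28699 = ((-101*(-190) - 161073) + 158847) + 28699 = ((19190 - 161073) + 158847) + 28699 = (-141883 + 158847) + 28699 = 16964 + 28699 = 45663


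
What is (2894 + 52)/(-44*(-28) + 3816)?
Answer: 1473/2524 ≈ 0.58360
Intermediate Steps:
(2894 + 52)/(-44*(-28) + 3816) = 2946/(1232 + 3816) = 2946/5048 = 2946*(1/5048) = 1473/2524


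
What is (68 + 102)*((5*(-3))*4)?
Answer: -10200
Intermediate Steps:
(68 + 102)*((5*(-3))*4) = 170*(-15*4) = 170*(-60) = -10200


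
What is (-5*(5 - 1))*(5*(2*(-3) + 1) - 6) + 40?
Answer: 660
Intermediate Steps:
(-5*(5 - 1))*(5*(2*(-3) + 1) - 6) + 40 = (-5*4)*(5*(-6 + 1) - 6) + 40 = -20*(5*(-5) - 6) + 40 = -20*(-25 - 6) + 40 = -20*(-31) + 40 = 620 + 40 = 660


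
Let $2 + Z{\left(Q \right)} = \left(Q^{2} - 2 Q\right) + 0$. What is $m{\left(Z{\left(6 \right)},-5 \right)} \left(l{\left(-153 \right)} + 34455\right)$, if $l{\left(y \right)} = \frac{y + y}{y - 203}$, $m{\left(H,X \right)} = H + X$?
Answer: $\frac{104263431}{178} \approx 5.8575 \cdot 10^{5}$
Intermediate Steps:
$Z{\left(Q \right)} = -2 + Q^{2} - 2 Q$ ($Z{\left(Q \right)} = -2 + \left(\left(Q^{2} - 2 Q\right) + 0\right) = -2 + \left(Q^{2} - 2 Q\right) = -2 + Q^{2} - 2 Q$)
$l{\left(y \right)} = \frac{2 y}{-203 + y}$
$m{\left(Z{\left(6 \right)},-5 \right)} \left(l{\left(-153 \right)} + 34455\right) = \left(\left(-2 + 6^{2} - 12\right) - 5\right) \left(2 \left(-153\right) \frac{1}{-203 - 153} + 34455\right) = \left(\left(-2 + 36 - 12\right) - 5\right) \left(2 \left(-153\right) \frac{1}{-356} + 34455\right) = \left(22 - 5\right) \left(2 \left(-153\right) \left(- \frac{1}{356}\right) + 34455\right) = 17 \left(\frac{153}{178} + 34455\right) = 17 \cdot \frac{6133143}{178} = \frac{104263431}{178}$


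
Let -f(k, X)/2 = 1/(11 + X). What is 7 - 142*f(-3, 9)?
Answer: 106/5 ≈ 21.200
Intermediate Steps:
f(k, X) = -2/(11 + X)
7 - 142*f(-3, 9) = 7 - (-284)/(11 + 9) = 7 - (-284)/20 = 7 - 142*(-⅒) = 7 + 71/5 = 106/5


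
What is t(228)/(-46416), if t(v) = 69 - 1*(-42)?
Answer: -37/15472 ≈ -0.0023914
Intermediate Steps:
t(v) = 111 (t(v) = 69 + 42 = 111)
t(228)/(-46416) = 111/(-46416) = 111*(-1/46416) = -37/15472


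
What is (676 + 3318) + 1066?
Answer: 5060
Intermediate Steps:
(676 + 3318) + 1066 = 3994 + 1066 = 5060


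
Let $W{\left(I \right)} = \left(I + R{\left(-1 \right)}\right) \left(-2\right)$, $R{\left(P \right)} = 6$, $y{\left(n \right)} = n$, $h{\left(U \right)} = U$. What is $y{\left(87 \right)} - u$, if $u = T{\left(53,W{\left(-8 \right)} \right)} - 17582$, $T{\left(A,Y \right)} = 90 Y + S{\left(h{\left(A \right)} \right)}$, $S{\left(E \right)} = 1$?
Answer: $17308$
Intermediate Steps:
$W{\left(I \right)} = -12 - 2 I$ ($W{\left(I \right)} = \left(I + 6\right) \left(-2\right) = \left(6 + I\right) \left(-2\right) = -12 - 2 I$)
$T{\left(A,Y \right)} = 1 + 90 Y$ ($T{\left(A,Y \right)} = 90 Y + 1 = 1 + 90 Y$)
$u = -17221$ ($u = \left(1 + 90 \left(-12 - -16\right)\right) - 17582 = \left(1 + 90 \left(-12 + 16\right)\right) - 17582 = \left(1 + 90 \cdot 4\right) - 17582 = \left(1 + 360\right) - 17582 = 361 - 17582 = -17221$)
$y{\left(87 \right)} - u = 87 - -17221 = 87 + 17221 = 17308$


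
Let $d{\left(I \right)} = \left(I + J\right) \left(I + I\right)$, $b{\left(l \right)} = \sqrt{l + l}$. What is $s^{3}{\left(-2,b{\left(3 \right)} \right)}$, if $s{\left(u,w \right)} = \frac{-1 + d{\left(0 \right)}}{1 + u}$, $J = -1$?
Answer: $1$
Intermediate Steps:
$b{\left(l \right)} = \sqrt{2} \sqrt{l}$ ($b{\left(l \right)} = \sqrt{2 l} = \sqrt{2} \sqrt{l}$)
$d{\left(I \right)} = 2 I \left(-1 + I\right)$ ($d{\left(I \right)} = \left(I - 1\right) \left(I + I\right) = \left(-1 + I\right) 2 I = 2 I \left(-1 + I\right)$)
$s{\left(u,w \right)} = - \frac{1}{1 + u}$ ($s{\left(u,w \right)} = \frac{-1 + 2 \cdot 0 \left(-1 + 0\right)}{1 + u} = \frac{-1 + 2 \cdot 0 \left(-1\right)}{1 + u} = \frac{-1 + 0}{1 + u} = - \frac{1}{1 + u}$)
$s^{3}{\left(-2,b{\left(3 \right)} \right)} = \left(- \frac{1}{1 - 2}\right)^{3} = \left(- \frac{1}{-1}\right)^{3} = \left(\left(-1\right) \left(-1\right)\right)^{3} = 1^{3} = 1$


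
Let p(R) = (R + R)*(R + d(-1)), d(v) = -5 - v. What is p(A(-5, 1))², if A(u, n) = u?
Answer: 8100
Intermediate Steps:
p(R) = 2*R*(-4 + R) (p(R) = (R + R)*(R + (-5 - 1*(-1))) = (2*R)*(R + (-5 + 1)) = (2*R)*(R - 4) = (2*R)*(-4 + R) = 2*R*(-4 + R))
p(A(-5, 1))² = (2*(-5)*(-4 - 5))² = (2*(-5)*(-9))² = 90² = 8100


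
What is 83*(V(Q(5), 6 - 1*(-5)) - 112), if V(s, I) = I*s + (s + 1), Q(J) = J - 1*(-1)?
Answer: -3237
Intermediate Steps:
Q(J) = 1 + J (Q(J) = J + 1 = 1 + J)
V(s, I) = 1 + s + I*s (V(s, I) = I*s + (1 + s) = 1 + s + I*s)
83*(V(Q(5), 6 - 1*(-5)) - 112) = 83*((1 + (1 + 5) + (6 - 1*(-5))*(1 + 5)) - 112) = 83*((1 + 6 + (6 + 5)*6) - 112) = 83*((1 + 6 + 11*6) - 112) = 83*((1 + 6 + 66) - 112) = 83*(73 - 112) = 83*(-39) = -3237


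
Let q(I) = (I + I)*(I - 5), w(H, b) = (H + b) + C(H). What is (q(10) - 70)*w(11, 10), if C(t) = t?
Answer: 960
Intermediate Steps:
w(H, b) = b + 2*H (w(H, b) = (H + b) + H = b + 2*H)
q(I) = 2*I*(-5 + I) (q(I) = (2*I)*(-5 + I) = 2*I*(-5 + I))
(q(10) - 70)*w(11, 10) = (2*10*(-5 + 10) - 70)*(10 + 2*11) = (2*10*5 - 70)*(10 + 22) = (100 - 70)*32 = 30*32 = 960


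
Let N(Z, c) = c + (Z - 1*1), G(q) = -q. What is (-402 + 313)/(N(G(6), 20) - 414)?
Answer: 89/401 ≈ 0.22195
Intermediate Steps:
N(Z, c) = -1 + Z + c (N(Z, c) = c + (Z - 1) = c + (-1 + Z) = -1 + Z + c)
(-402 + 313)/(N(G(6), 20) - 414) = (-402 + 313)/((-1 - 1*6 + 20) - 414) = -89/((-1 - 6 + 20) - 414) = -89/(13 - 414) = -89/(-401) = -89*(-1/401) = 89/401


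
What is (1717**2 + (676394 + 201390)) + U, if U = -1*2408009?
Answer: 1417864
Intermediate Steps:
U = -2408009
(1717**2 + (676394 + 201390)) + U = (1717**2 + (676394 + 201390)) - 2408009 = (2948089 + 877784) - 2408009 = 3825873 - 2408009 = 1417864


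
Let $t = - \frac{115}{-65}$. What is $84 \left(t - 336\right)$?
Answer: $- \frac{364980}{13} \approx -28075.0$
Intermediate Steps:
$t = \frac{23}{13}$ ($t = \left(-115\right) \left(- \frac{1}{65}\right) = \frac{23}{13} \approx 1.7692$)
$84 \left(t - 336\right) = 84 \left(\frac{23}{13} - 336\right) = 84 \left(- \frac{4345}{13}\right) = - \frac{364980}{13}$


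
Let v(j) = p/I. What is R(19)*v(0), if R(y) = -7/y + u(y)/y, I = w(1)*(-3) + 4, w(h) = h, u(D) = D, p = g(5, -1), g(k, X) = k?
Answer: 60/19 ≈ 3.1579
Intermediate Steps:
p = 5
I = 1 (I = 1*(-3) + 4 = -3 + 4 = 1)
R(y) = 1 - 7/y (R(y) = -7/y + y/y = -7/y + 1 = 1 - 7/y)
v(j) = 5 (v(j) = 5/1 = 5*1 = 5)
R(19)*v(0) = ((-7 + 19)/19)*5 = ((1/19)*12)*5 = (12/19)*5 = 60/19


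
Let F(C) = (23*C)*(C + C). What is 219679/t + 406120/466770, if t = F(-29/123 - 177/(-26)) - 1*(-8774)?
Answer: 54669376323530306/2568456658216815 ≈ 21.285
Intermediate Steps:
F(C) = 46*C² (F(C) = (23*C)*(2*C) = 46*C²)
t = 55026172595/5113602 (t = 46*(-29/123 - 177/(-26))² - 1*(-8774) = 46*(-29*1/123 - 177*(-1/26))² + 8774 = 46*(-29/123 + 177/26)² + 8774 = 46*(21017/3198)² + 8774 = 46*(441714289/10227204) + 8774 = 10159428647/5113602 + 8774 = 55026172595/5113602 ≈ 10761.)
219679/t + 406120/466770 = 219679/(55026172595/5113602) + 406120/466770 = 219679*(5113602/55026172595) + 406120*(1/466770) = 1123350973758/55026172595 + 40612/46677 = 54669376323530306/2568456658216815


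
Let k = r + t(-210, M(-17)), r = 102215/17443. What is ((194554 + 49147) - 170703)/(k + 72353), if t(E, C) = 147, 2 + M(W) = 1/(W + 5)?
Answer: 1273304114/1264719715 ≈ 1.0068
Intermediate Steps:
M(W) = -2 + 1/(5 + W) (M(W) = -2 + 1/(W + 5) = -2 + 1/(5 + W))
r = 102215/17443 (r = 102215*(1/17443) = 102215/17443 ≈ 5.8599)
k = 2666336/17443 (k = 102215/17443 + 147 = 2666336/17443 ≈ 152.86)
((194554 + 49147) - 170703)/(k + 72353) = ((194554 + 49147) - 170703)/(2666336/17443 + 72353) = (243701 - 170703)/(1264719715/17443) = 72998*(17443/1264719715) = 1273304114/1264719715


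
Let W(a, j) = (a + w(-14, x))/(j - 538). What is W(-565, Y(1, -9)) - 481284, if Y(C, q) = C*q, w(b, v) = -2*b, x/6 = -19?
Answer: -263261811/547 ≈ -4.8128e+5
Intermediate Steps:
x = -114 (x = 6*(-19) = -114)
W(a, j) = (28 + a)/(-538 + j) (W(a, j) = (a - 2*(-14))/(j - 538) = (a + 28)/(-538 + j) = (28 + a)/(-538 + j))
W(-565, Y(1, -9)) - 481284 = (28 - 565)/(-538 + 1*(-9)) - 481284 = -537/(-538 - 9) - 481284 = -537/(-547) - 481284 = -1/547*(-537) - 481284 = 537/547 - 481284 = -263261811/547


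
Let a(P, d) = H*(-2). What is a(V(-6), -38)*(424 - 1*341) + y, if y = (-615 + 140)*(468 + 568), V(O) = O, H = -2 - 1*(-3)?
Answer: -492266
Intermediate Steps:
H = 1 (H = -2 + 3 = 1)
y = -492100 (y = -475*1036 = -492100)
a(P, d) = -2 (a(P, d) = 1*(-2) = -2)
a(V(-6), -38)*(424 - 1*341) + y = -2*(424 - 1*341) - 492100 = -2*(424 - 341) - 492100 = -2*83 - 492100 = -166 - 492100 = -492266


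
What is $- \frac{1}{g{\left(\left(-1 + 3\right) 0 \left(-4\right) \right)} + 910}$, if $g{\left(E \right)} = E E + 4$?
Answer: $- \frac{1}{914} \approx -0.0010941$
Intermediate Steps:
$g{\left(E \right)} = 4 + E^{2}$ ($g{\left(E \right)} = E^{2} + 4 = 4 + E^{2}$)
$- \frac{1}{g{\left(\left(-1 + 3\right) 0 \left(-4\right) \right)} + 910} = - \frac{1}{\left(4 + \left(\left(-1 + 3\right) 0 \left(-4\right)\right)^{2}\right) + 910} = - \frac{1}{\left(4 + \left(2 \cdot 0\right)^{2}\right) + 910} = - \frac{1}{\left(4 + 0^{2}\right) + 910} = - \frac{1}{\left(4 + 0\right) + 910} = - \frac{1}{4 + 910} = - \frac{1}{914}$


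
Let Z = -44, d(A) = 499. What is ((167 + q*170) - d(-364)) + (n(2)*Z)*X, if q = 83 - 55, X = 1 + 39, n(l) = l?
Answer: 908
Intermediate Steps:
X = 40
q = 28
((167 + q*170) - d(-364)) + (n(2)*Z)*X = ((167 + 28*170) - 1*499) + (2*(-44))*40 = ((167 + 4760) - 499) - 88*40 = (4927 - 499) - 3520 = 4428 - 3520 = 908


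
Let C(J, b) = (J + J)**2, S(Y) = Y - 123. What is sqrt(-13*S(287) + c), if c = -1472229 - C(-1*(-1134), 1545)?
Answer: 7*I*sqrt(135065) ≈ 2572.6*I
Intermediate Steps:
S(Y) = -123 + Y
C(J, b) = 4*J**2 (C(J, b) = (2*J)**2 = 4*J**2)
c = -6616053 (c = -1472229 - 4*(-1*(-1134))**2 = -1472229 - 4*1134**2 = -1472229 - 4*1285956 = -1472229 - 1*5143824 = -1472229 - 5143824 = -6616053)
sqrt(-13*S(287) + c) = sqrt(-13*(-123 + 287) - 6616053) = sqrt(-13*164 - 6616053) = sqrt(-2132 - 6616053) = sqrt(-6618185) = 7*I*sqrt(135065)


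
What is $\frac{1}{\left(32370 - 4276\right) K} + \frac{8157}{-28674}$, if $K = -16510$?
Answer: $- \frac{630579527209}{2216652841260} \approx -0.28447$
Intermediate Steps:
$\frac{1}{\left(32370 - 4276\right) K} + \frac{8157}{-28674} = \frac{1}{\left(32370 - 4276\right) \left(-16510\right)} + \frac{8157}{-28674} = \frac{1}{28094} \left(- \frac{1}{16510}\right) + 8157 \left(- \frac{1}{28674}\right) = \frac{1}{28094} \left(- \frac{1}{16510}\right) - \frac{2719}{9558} = - \frac{1}{463831940} - \frac{2719}{9558} = - \frac{630579527209}{2216652841260}$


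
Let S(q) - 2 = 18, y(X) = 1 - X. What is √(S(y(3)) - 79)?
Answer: I*√59 ≈ 7.6811*I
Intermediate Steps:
S(q) = 20 (S(q) = 2 + 18 = 20)
√(S(y(3)) - 79) = √(20 - 79) = √(-59) = I*√59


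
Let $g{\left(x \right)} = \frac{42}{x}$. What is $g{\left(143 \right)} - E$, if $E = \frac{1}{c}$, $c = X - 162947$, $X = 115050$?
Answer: $\frac{2011817}{6849271} \approx 0.29373$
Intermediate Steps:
$c = -47897$ ($c = 115050 - 162947 = -47897$)
$E = - \frac{1}{47897}$ ($E = \frac{1}{-47897} = - \frac{1}{47897} \approx -2.0878 \cdot 10^{-5}$)
$g{\left(143 \right)} - E = \frac{42}{143} - - \frac{1}{47897} = 42 \cdot \frac{1}{143} + \frac{1}{47897} = \frac{42}{143} + \frac{1}{47897} = \frac{2011817}{6849271}$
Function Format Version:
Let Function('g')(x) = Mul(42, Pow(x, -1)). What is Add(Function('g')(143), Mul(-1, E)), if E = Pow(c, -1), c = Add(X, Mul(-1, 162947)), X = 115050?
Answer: Rational(2011817, 6849271) ≈ 0.29373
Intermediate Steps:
c = -47897 (c = Add(115050, Mul(-1, 162947)) = Add(115050, -162947) = -47897)
E = Rational(-1, 47897) (E = Pow(-47897, -1) = Rational(-1, 47897) ≈ -2.0878e-5)
Add(Function('g')(143), Mul(-1, E)) = Add(Mul(42, Pow(143, -1)), Mul(-1, Rational(-1, 47897))) = Add(Mul(42, Rational(1, 143)), Rational(1, 47897)) = Add(Rational(42, 143), Rational(1, 47897)) = Rational(2011817, 6849271)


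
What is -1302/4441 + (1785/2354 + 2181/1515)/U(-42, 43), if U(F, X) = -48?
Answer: -85896739223/253407723360 ≈ -0.33897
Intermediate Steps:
-1302/4441 + (1785/2354 + 2181/1515)/U(-42, 43) = -1302/4441 + (1785/2354 + 2181/1515)/(-48) = -1302*1/4441 + (1785*(1/2354) + 2181*(1/1515))*(-1/48) = -1302/4441 + (1785/2354 + 727/505)*(-1/48) = -1302/4441 + (2612783/1188770)*(-1/48) = -1302/4441 - 2612783/57060960 = -85896739223/253407723360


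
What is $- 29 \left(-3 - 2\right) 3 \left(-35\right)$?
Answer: $-15225$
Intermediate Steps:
$- 29 \left(-3 - 2\right) 3 \left(-35\right) = - 29 \left(\left(-5\right) 3\right) \left(-35\right) = \left(-29\right) \left(-15\right) \left(-35\right) = 435 \left(-35\right) = -15225$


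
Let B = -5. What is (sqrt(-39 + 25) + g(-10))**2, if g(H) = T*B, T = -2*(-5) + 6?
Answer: (80 - I*sqrt(14))**2 ≈ 6386.0 - 598.67*I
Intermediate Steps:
T = 16 (T = 10 + 6 = 16)
g(H) = -80 (g(H) = 16*(-5) = -80)
(sqrt(-39 + 25) + g(-10))**2 = (sqrt(-39 + 25) - 80)**2 = (sqrt(-14) - 80)**2 = (I*sqrt(14) - 80)**2 = (-80 + I*sqrt(14))**2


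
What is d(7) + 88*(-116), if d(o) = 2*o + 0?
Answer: -10194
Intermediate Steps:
d(o) = 2*o
d(7) + 88*(-116) = 2*7 + 88*(-116) = 14 - 10208 = -10194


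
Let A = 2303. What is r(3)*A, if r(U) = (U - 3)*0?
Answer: 0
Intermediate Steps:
r(U) = 0 (r(U) = (-3 + U)*0 = 0)
r(3)*A = 0*2303 = 0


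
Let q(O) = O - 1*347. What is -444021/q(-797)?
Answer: 444021/1144 ≈ 388.13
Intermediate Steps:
q(O) = -347 + O (q(O) = O - 347 = -347 + O)
-444021/q(-797) = -444021/(-347 - 797) = -444021/(-1144) = -444021*(-1/1144) = 444021/1144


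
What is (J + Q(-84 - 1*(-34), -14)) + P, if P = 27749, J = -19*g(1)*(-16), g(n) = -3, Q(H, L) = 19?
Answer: 26856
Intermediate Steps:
J = -912 (J = -19*(-3)*(-16) = 57*(-16) = -912)
(J + Q(-84 - 1*(-34), -14)) + P = (-912 + 19) + 27749 = -893 + 27749 = 26856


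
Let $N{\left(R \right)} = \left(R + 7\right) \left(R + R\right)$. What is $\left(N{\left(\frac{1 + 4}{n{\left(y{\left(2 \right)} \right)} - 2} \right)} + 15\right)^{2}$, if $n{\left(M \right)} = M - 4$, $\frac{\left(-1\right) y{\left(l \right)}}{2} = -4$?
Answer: $\frac{15625}{4} \approx 3906.3$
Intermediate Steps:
$y{\left(l \right)} = 8$ ($y{\left(l \right)} = \left(-2\right) \left(-4\right) = 8$)
$n{\left(M \right)} = -4 + M$ ($n{\left(M \right)} = M - 4 = -4 + M$)
$N{\left(R \right)} = 2 R \left(7 + R\right)$ ($N{\left(R \right)} = \left(7 + R\right) 2 R = 2 R \left(7 + R\right)$)
$\left(N{\left(\frac{1 + 4}{n{\left(y{\left(2 \right)} \right)} - 2} \right)} + 15\right)^{2} = \left(2 \frac{1 + 4}{\left(-4 + 8\right) - 2} \left(7 + \frac{1 + 4}{\left(-4 + 8\right) - 2}\right) + 15\right)^{2} = \left(2 \frac{5}{4 - 2} \left(7 + \frac{5}{4 - 2}\right) + 15\right)^{2} = \left(2 \cdot \frac{5}{2} \left(7 + \frac{5}{2}\right) + 15\right)^{2} = \left(2 \cdot \frac{5}{2} \cdot \frac{19}{2} + 15\right)^{2} = \left(\frac{95}{2} + 15\right)^{2} = \left(\frac{125}{2}\right)^{2} = \frac{15625}{4}$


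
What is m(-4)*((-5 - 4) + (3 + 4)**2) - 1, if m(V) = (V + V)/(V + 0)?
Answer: 79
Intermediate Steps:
m(V) = 2 (m(V) = (2*V)/V = 2)
m(-4)*((-5 - 4) + (3 + 4)**2) - 1 = 2*((-5 - 4) + (3 + 4)**2) - 1 = 2*(-9 + 7**2) - 1 = 2*(-9 + 49) - 1 = 2*40 - 1 = 80 - 1 = 79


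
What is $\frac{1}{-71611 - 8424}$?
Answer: $- \frac{1}{80035} \approx -1.2495 \cdot 10^{-5}$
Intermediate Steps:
$\frac{1}{-71611 - 8424} = \frac{1}{-80035} = - \frac{1}{80035}$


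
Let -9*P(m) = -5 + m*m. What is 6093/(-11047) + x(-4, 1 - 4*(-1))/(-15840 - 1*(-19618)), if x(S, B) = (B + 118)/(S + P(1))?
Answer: -748848357/1335538112 ≈ -0.56071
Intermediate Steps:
P(m) = 5/9 - m**2/9 (P(m) = -(-5 + m*m)/9 = -(-5 + m**2)/9 = 5/9 - m**2/9)
x(S, B) = (118 + B)/(4/9 + S) (x(S, B) = (B + 118)/(S + (5/9 - 1/9*1**2)) = (118 + B)/(S + (5/9 - 1/9*1)) = (118 + B)/(S + (5/9 - 1/9)) = (118 + B)/(S + 4/9) = (118 + B)/(4/9 + S))
6093/(-11047) + x(-4, 1 - 4*(-1))/(-15840 - 1*(-19618)) = 6093/(-11047) + (9*(118 + (1 - 4*(-1)))/(4 + 9*(-4)))/(-15840 - 1*(-19618)) = 6093*(-1/11047) + (9*(118 + (1 + 4))/(4 - 36))/(-15840 + 19618) = -6093/11047 + (9*(118 + 5)/(-32))/3778 = -6093/11047 + (9*(-1/32)*123)*(1/3778) = -6093/11047 - 1107/32*1/3778 = -6093/11047 - 1107/120896 = -748848357/1335538112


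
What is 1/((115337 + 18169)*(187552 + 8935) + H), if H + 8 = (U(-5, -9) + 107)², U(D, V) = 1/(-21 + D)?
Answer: 676/17732970481825 ≈ 3.8121e-11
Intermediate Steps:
H = 7728553/676 (H = -8 + (1/(-21 - 5) + 107)² = -8 + (1/(-26) + 107)² = -8 + (-1/26 + 107)² = -8 + (2781/26)² = -8 + 7733961/676 = 7728553/676 ≈ 11433.)
1/((115337 + 18169)*(187552 + 8935) + H) = 1/((115337 + 18169)*(187552 + 8935) + 7728553/676) = 1/(133506*196487 + 7728553/676) = 1/(26232193422 + 7728553/676) = 1/(17732970481825/676) = 676/17732970481825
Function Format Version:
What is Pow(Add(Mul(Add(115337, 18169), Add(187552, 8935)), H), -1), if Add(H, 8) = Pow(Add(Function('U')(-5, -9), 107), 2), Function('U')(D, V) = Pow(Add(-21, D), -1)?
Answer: Rational(676, 17732970481825) ≈ 3.8121e-11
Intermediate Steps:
H = Rational(7728553, 676) (H = Add(-8, Pow(Add(Pow(Add(-21, -5), -1), 107), 2)) = Add(-8, Pow(Add(Pow(-26, -1), 107), 2)) = Add(-8, Pow(Add(Rational(-1, 26), 107), 2)) = Add(-8, Pow(Rational(2781, 26), 2)) = Add(-8, Rational(7733961, 676)) = Rational(7728553, 676) ≈ 11433.)
Pow(Add(Mul(Add(115337, 18169), Add(187552, 8935)), H), -1) = Pow(Add(Mul(Add(115337, 18169), Add(187552, 8935)), Rational(7728553, 676)), -1) = Pow(Add(Mul(133506, 196487), Rational(7728553, 676)), -1) = Pow(Add(26232193422, Rational(7728553, 676)), -1) = Pow(Rational(17732970481825, 676), -1) = Rational(676, 17732970481825)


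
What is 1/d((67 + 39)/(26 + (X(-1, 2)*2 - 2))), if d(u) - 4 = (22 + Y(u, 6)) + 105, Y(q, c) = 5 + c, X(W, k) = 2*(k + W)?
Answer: 1/142 ≈ 0.0070423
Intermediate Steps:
X(W, k) = 2*W + 2*k (X(W, k) = 2*(W + k) = 2*W + 2*k)
d(u) = 142 (d(u) = 4 + ((22 + (5 + 6)) + 105) = 4 + ((22 + 11) + 105) = 4 + (33 + 105) = 4 + 138 = 142)
1/d((67 + 39)/(26 + (X(-1, 2)*2 - 2))) = 1/142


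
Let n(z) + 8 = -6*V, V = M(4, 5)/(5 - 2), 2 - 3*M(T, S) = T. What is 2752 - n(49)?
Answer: 8276/3 ≈ 2758.7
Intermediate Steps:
M(T, S) = ⅔ - T/3
V = -2/9 (V = (⅔ - ⅓*4)/(5 - 2) = (⅔ - 4/3)/3 = -⅔*⅓ = -2/9 ≈ -0.22222)
n(z) = -20/3 (n(z) = -8 - 6*(-2/9) = -8 + 4/3 = -20/3)
2752 - n(49) = 2752 - 1*(-20/3) = 2752 + 20/3 = 8276/3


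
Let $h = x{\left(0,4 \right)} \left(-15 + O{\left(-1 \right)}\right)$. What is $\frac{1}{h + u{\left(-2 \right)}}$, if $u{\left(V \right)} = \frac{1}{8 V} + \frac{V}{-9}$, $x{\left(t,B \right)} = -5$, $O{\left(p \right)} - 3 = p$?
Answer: $\frac{144}{9383} \approx 0.015347$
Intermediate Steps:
$O{\left(p \right)} = 3 + p$
$u{\left(V \right)} = - \frac{V}{9} + \frac{1}{8 V}$ ($u{\left(V \right)} = \frac{1}{8 V} + V \left(- \frac{1}{9}\right) = \frac{1}{8 V} - \frac{V}{9} = - \frac{V}{9} + \frac{1}{8 V}$)
$h = 65$ ($h = - 5 \left(-15 + \left(3 - 1\right)\right) = - 5 \left(-15 + 2\right) = \left(-5\right) \left(-13\right) = 65$)
$\frac{1}{h + u{\left(-2 \right)}} = \frac{1}{65 + \left(\left(- \frac{1}{9}\right) \left(-2\right) + \frac{1}{8 \left(-2\right)}\right)} = \frac{1}{65 + \left(\frac{2}{9} + \frac{1}{8} \left(- \frac{1}{2}\right)\right)} = \frac{1}{65 + \left(\frac{2}{9} - \frac{1}{16}\right)} = \frac{1}{65 + \frac{23}{144}} = \frac{1}{\frac{9383}{144}} = \frac{144}{9383}$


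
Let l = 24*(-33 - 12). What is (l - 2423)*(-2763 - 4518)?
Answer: 25505343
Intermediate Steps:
l = -1080 (l = 24*(-45) = -1080)
(l - 2423)*(-2763 - 4518) = (-1080 - 2423)*(-2763 - 4518) = -3503*(-7281) = 25505343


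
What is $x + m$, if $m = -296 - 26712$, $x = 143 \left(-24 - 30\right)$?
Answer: $-34730$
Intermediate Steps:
$x = -7722$ ($x = 143 \left(-54\right) = -7722$)
$m = -27008$ ($m = -296 - 26712 = -27008$)
$x + m = -7722 - 27008 = -34730$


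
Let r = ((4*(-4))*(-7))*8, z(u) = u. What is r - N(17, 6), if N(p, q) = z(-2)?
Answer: 898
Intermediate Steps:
N(p, q) = -2
r = 896 (r = -16*(-7)*8 = 112*8 = 896)
r - N(17, 6) = 896 - 1*(-2) = 896 + 2 = 898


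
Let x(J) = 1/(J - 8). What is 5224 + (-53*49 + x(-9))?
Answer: 44658/17 ≈ 2626.9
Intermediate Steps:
x(J) = 1/(-8 + J)
5224 + (-53*49 + x(-9)) = 5224 + (-53*49 + 1/(-8 - 9)) = 5224 + (-2597 + 1/(-17)) = 5224 + (-2597 - 1/17) = 5224 - 44150/17 = 44658/17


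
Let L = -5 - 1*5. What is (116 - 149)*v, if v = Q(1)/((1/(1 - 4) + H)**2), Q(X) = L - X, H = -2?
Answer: 3267/49 ≈ 66.673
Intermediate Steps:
L = -10 (L = -5 - 5 = -10)
Q(X) = -10 - X
v = -99/49 (v = (-10 - 1*1)/((1/(1 - 4) - 2)**2) = (-10 - 1)/((1/(-3) - 2)**2) = -11/(-1/3 - 2)**2 = -11/((-7/3)**2) = -11/49/9 = -11*9/49 = -99/49 ≈ -2.0204)
(116 - 149)*v = (116 - 149)*(-99/49) = -33*(-99/49) = 3267/49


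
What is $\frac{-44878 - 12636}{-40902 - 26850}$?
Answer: $\frac{28757}{33876} \approx 0.84889$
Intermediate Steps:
$\frac{-44878 - 12636}{-40902 - 26850} = \frac{-44878 - 12636}{-67752} = \left(-57514\right) \left(- \frac{1}{67752}\right) = \frac{28757}{33876}$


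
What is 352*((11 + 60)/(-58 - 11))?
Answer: -24992/69 ≈ -362.20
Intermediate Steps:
352*((11 + 60)/(-58 - 11)) = 352*(71/(-69)) = 352*(71*(-1/69)) = 352*(-71/69) = -24992/69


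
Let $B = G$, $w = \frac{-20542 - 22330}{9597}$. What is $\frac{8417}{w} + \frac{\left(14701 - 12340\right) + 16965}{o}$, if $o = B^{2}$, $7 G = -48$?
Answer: $- \frac{3031535941}{2057856} \approx -1473.2$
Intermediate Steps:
$w = - \frac{42872}{9597}$ ($w = \left(-42872\right) \frac{1}{9597} = - \frac{42872}{9597} \approx -4.4672$)
$G = - \frac{48}{7}$ ($G = \frac{1}{7} \left(-48\right) = - \frac{48}{7} \approx -6.8571$)
$B = - \frac{48}{7} \approx -6.8571$
$o = \frac{2304}{49}$ ($o = \left(- \frac{48}{7}\right)^{2} = \frac{2304}{49} \approx 47.02$)
$\frac{8417}{w} + \frac{\left(14701 - 12340\right) + 16965}{o} = \frac{8417}{- \frac{42872}{9597}} + \frac{\left(14701 - 12340\right) + 16965}{\frac{2304}{49}} = 8417 \left(- \frac{9597}{42872}\right) + \left(2361 + 16965\right) \frac{49}{2304} = - \frac{80777949}{42872} + 19326 \cdot \frac{49}{2304} = - \frac{80777949}{42872} + \frac{157829}{384} = - \frac{3031535941}{2057856}$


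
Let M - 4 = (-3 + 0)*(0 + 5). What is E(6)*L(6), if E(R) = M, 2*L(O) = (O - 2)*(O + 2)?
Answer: -176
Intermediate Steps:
L(O) = (-2 + O)*(2 + O)/2 (L(O) = ((O - 2)*(O + 2))/2 = ((-2 + O)*(2 + O))/2 = (-2 + O)*(2 + O)/2)
M = -11 (M = 4 + (-3 + 0)*(0 + 5) = 4 - 3*5 = 4 - 15 = -11)
E(R) = -11
E(6)*L(6) = -11*(-2 + (1/2)*6**2) = -11*(-2 + (1/2)*36) = -11*(-2 + 18) = -11*16 = -176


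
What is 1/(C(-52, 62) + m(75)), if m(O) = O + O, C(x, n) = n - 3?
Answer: 1/209 ≈ 0.0047847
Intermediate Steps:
C(x, n) = -3 + n
m(O) = 2*O
1/(C(-52, 62) + m(75)) = 1/((-3 + 62) + 2*75) = 1/(59 + 150) = 1/209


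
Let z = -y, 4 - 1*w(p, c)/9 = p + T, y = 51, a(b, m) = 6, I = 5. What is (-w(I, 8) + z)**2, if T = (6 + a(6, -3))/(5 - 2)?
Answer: 36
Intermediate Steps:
T = 4 (T = (6 + 6)/(5 - 2) = 12/3 = 12*(1/3) = 4)
w(p, c) = -9*p (w(p, c) = 36 - 9*(p + 4) = 36 - 9*(4 + p) = 36 + (-36 - 9*p) = -9*p)
z = -51 (z = -1*51 = -51)
(-w(I, 8) + z)**2 = (-(-9)*5 - 51)**2 = (-1*(-45) - 51)**2 = (45 - 51)**2 = (-6)**2 = 36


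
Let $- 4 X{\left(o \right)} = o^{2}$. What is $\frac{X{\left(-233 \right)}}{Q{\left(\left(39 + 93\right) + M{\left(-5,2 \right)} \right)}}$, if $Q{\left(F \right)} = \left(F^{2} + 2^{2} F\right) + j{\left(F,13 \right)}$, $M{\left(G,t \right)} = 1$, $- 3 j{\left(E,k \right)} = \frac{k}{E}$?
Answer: $- \frac{21661311}{29080664} \approx -0.74487$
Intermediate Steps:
$j{\left(E,k \right)} = - \frac{k}{3 E}$ ($j{\left(E,k \right)} = - \frac{k \frac{1}{E}}{3} = - \frac{k}{3 E}$)
$X{\left(o \right)} = - \frac{o^{2}}{4}$
$Q{\left(F \right)} = F^{2} + 4 F - \frac{13}{3 F}$ ($Q{\left(F \right)} = \left(F^{2} + 2^{2} F\right) - \frac{13}{3 F} = \left(F^{2} + 4 F\right) - \frac{13}{3 F} = F^{2} + 4 F - \frac{13}{3 F}$)
$\frac{X{\left(-233 \right)}}{Q{\left(\left(39 + 93\right) + M{\left(-5,2 \right)} \right)}} = \frac{\left(- \frac{1}{4}\right) \left(-233\right)^{2}}{\left(\left(39 + 93\right) + 1\right)^{2} + 4 \left(\left(39 + 93\right) + 1\right) - \frac{13}{3 \left(\left(39 + 93\right) + 1\right)}} = \frac{\left(- \frac{1}{4}\right) 54289}{\left(132 + 1\right)^{2} + 4 \left(132 + 1\right) - \frac{13}{3 \left(132 + 1\right)}} = - \frac{54289}{4 \left(133^{2} + 4 \cdot 133 - \frac{13}{3 \cdot 133}\right)} = - \frac{54289}{4 \left(17689 + 532 - \frac{13}{399}\right)} = - \frac{54289}{4 \cdot \frac{7270166}{399}} = \left(- \frac{54289}{4}\right) \frac{399}{7270166} = - \frac{21661311}{29080664}$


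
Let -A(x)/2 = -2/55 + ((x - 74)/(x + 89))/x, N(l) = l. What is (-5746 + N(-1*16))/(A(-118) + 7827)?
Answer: -542233010/736577239 ≈ -0.73615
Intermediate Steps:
A(x) = 4/55 - 2*(-74 + x)/(x*(89 + x)) (A(x) = -2*(-2/55 + ((x - 74)/(x + 89))/x) = -2*(-2*1/55 + ((-74 + x)/(89 + x))/x) = -2*(-2/55 + ((-74 + x)/(89 + x))/x) = -2*(-2/55 + (-74 + x)/(x*(89 + x))) = 4/55 - 2*(-74 + x)/(x*(89 + x)))
(-5746 + N(-1*16))/(A(-118) + 7827) = (-5746 - 1*16)/((2/55)*(4070 + 2*(-118)**2 + 123*(-118))/(-118*(89 - 118)) + 7827) = (-5746 - 16)/((2/55)*(-1/118)*(4070 + 2*13924 - 14514)/(-29) + 7827) = -5762/((2/55)*(-1/118)*(-1/29)*(4070 + 27848 - 14514) + 7827) = -5762/((2/55)*(-1/118)*(-1/29)*17404 + 7827) = -5762/(17404/94105 + 7827) = -5762/736577239/94105 = -5762*94105/736577239 = -542233010/736577239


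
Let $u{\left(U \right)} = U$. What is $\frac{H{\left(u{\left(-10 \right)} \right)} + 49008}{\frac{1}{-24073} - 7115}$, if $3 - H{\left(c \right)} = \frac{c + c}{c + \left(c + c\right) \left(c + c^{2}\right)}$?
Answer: $- \frac{1179841537}{171279396} \approx -6.8884$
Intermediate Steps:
$H{\left(c \right)} = 3 - \frac{2 c}{c + 2 c \left(c + c^{2}\right)}$ ($H{\left(c \right)} = 3 - \frac{c + c}{c + \left(c + c\right) \left(c + c^{2}\right)} = 3 - \frac{2 c}{c + 2 c \left(c + c^{2}\right)}$)
$\frac{H{\left(u{\left(-10 \right)} \right)} + 49008}{\frac{1}{-24073} - 7115} = \frac{\frac{1 + 6 \left(-10\right) + 6 \left(-10\right)^{2}}{1 + 2 \left(-10\right) + 2 \left(-10\right)^{2}} + 49008}{\frac{1}{-24073} - 7115} = \frac{\frac{1 - 60 + 6 \cdot 100}{1 - 20 + 2 \cdot 100} + 49008}{- \frac{1}{24073} - 7115} = \frac{\frac{1 - 60 + 600}{1 - 20 + 200} + 49008}{- \frac{171279396}{24073}} = \left(\frac{1}{181} \cdot 541 + 49008\right) \left(- \frac{24073}{171279396}\right) = \left(\frac{541}{181} + 49008\right) \left(- \frac{24073}{171279396}\right) = \frac{8870989}{181} \left(- \frac{24073}{171279396}\right) = - \frac{1179841537}{171279396}$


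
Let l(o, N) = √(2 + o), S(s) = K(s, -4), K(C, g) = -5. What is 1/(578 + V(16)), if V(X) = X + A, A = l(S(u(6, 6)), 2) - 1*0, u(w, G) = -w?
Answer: 198/117613 - I*√3/352839 ≈ 0.0016835 - 4.9089e-6*I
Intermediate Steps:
S(s) = -5
A = I*√3 (A = √(2 - 5) - 1*0 = √(-3) + 0 = I*√3 + 0 = I*√3 ≈ 1.732*I)
V(X) = X + I*√3
1/(578 + V(16)) = 1/(578 + (16 + I*√3)) = 1/(594 + I*√3)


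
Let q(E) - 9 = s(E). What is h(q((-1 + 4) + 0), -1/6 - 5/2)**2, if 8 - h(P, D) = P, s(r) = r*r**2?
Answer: 784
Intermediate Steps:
s(r) = r**3
q(E) = 9 + E**3
h(P, D) = 8 - P
h(q((-1 + 4) + 0), -1/6 - 5/2)**2 = (8 - (9 + ((-1 + 4) + 0)**3))**2 = (8 - (9 + (3 + 0)**3))**2 = (8 - (9 + 3**3))**2 = (8 - (9 + 27))**2 = (8 - 1*36)**2 = (8 - 36)**2 = (-28)**2 = 784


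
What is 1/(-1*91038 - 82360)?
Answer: -1/173398 ≈ -5.7671e-6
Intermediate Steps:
1/(-1*91038 - 82360) = 1/(-91038 - 82360) = 1/(-173398) = -1/173398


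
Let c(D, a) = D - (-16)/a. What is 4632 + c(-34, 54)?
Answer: 124154/27 ≈ 4598.3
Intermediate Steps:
c(D, a) = D + 16/a
4632 + c(-34, 54) = 4632 + (-34 + 16/54) = 4632 + (-34 + 16*(1/54)) = 4632 + (-34 + 8/27) = 4632 - 910/27 = 124154/27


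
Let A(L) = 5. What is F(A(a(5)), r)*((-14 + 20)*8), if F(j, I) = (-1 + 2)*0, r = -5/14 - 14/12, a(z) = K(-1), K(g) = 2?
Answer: 0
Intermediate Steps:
a(z) = 2
r = -32/21 (r = -5*1/14 - 14*1/12 = -5/14 - 7/6 = -32/21 ≈ -1.5238)
F(j, I) = 0 (F(j, I) = 1*0 = 0)
F(A(a(5)), r)*((-14 + 20)*8) = 0*((-14 + 20)*8) = 0*(6*8) = 0*48 = 0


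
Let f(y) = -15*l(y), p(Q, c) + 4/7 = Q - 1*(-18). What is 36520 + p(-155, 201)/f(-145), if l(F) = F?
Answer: 185338679/5075 ≈ 36520.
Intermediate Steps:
p(Q, c) = 122/7 + Q (p(Q, c) = -4/7 + (Q - 1*(-18)) = -4/7 + (Q + 18) = -4/7 + (18 + Q) = 122/7 + Q)
f(y) = -15*y
36520 + p(-155, 201)/f(-145) = 36520 + (122/7 - 155)/((-15*(-145))) = 36520 - 963/7/2175 = 36520 - 963/7*1/2175 = 36520 - 321/5075 = 185338679/5075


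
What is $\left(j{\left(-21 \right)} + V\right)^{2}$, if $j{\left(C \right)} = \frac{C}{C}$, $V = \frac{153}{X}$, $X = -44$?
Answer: $\frac{11881}{1936} \approx 6.1369$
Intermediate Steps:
$V = - \frac{153}{44}$ ($V = \frac{153}{-44} = 153 \left(- \frac{1}{44}\right) = - \frac{153}{44} \approx -3.4773$)
$j{\left(C \right)} = 1$
$\left(j{\left(-21 \right)} + V\right)^{2} = \left(1 - \frac{153}{44}\right)^{2} = \left(- \frac{109}{44}\right)^{2} = \frac{11881}{1936}$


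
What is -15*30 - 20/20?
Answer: -451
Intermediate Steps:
-15*30 - 20/20 = -450 - 20*1/20 = -450 - 1 = -451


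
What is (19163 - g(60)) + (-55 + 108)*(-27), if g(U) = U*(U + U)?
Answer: 10532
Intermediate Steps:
g(U) = 2*U² (g(U) = U*(2*U) = 2*U²)
(19163 - g(60)) + (-55 + 108)*(-27) = (19163 - 2*60²) + (-55 + 108)*(-27) = (19163 - 2*3600) + 53*(-27) = (19163 - 1*7200) - 1431 = (19163 - 7200) - 1431 = 11963 - 1431 = 10532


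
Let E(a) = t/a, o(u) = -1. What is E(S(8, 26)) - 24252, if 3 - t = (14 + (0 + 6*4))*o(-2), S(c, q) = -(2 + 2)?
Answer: -97049/4 ≈ -24262.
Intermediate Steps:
S(c, q) = -4 (S(c, q) = -1*4 = -4)
t = 41 (t = 3 - (14 + (0 + 6*4))*(-1) = 3 - (14 + (0 + 24))*(-1) = 3 - (14 + 24)*(-1) = 3 - 38*(-1) = 3 - 1*(-38) = 3 + 38 = 41)
E(a) = 41/a
E(S(8, 26)) - 24252 = 41/(-4) - 24252 = 41*(-1/4) - 24252 = -41/4 - 24252 = -97049/4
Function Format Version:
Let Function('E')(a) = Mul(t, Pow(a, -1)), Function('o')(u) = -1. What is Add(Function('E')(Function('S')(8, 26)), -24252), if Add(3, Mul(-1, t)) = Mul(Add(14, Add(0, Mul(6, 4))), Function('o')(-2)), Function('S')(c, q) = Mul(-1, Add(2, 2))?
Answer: Rational(-97049, 4) ≈ -24262.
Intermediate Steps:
Function('S')(c, q) = -4 (Function('S')(c, q) = Mul(-1, 4) = -4)
t = 41 (t = Add(3, Mul(-1, Mul(Add(14, Add(0, Mul(6, 4))), -1))) = Add(3, Mul(-1, Mul(Add(14, Add(0, 24)), -1))) = Add(3, Mul(-1, Mul(Add(14, 24), -1))) = Add(3, Mul(-1, Mul(38, -1))) = Add(3, Mul(-1, -38)) = Add(3, 38) = 41)
Function('E')(a) = Mul(41, Pow(a, -1))
Add(Function('E')(Function('S')(8, 26)), -24252) = Add(Mul(41, Pow(-4, -1)), -24252) = Add(Mul(41, Rational(-1, 4)), -24252) = Add(Rational(-41, 4), -24252) = Rational(-97049, 4)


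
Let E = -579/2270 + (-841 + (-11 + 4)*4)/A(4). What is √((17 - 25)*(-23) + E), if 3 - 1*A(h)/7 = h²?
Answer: √8248096553970/206570 ≈ 13.903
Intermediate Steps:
A(h) = 21 - 7*h²
E = 1919941/206570 (E = -579/2270 + (-841 + (-11 + 4)*4)/(21 - 7*4²) = -579*1/2270 + (-841 - 7*4)/(21 - 7*16) = -579/2270 + (-841 - 28)/(21 - 112) = -579/2270 - 869/(-91) = -579/2270 - 869*(-1/91) = -579/2270 + 869/91 = 1919941/206570 ≈ 9.2944)
√((17 - 25)*(-23) + E) = √((17 - 25)*(-23) + 1919941/206570) = √(-8*(-23) + 1919941/206570) = √(184 + 1919941/206570) = √(39928821/206570) = √8248096553970/206570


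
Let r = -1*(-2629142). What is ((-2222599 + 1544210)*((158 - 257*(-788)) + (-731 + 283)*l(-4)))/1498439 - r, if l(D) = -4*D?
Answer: -4072238029172/1498439 ≈ -2.7177e+6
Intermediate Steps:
r = 2629142
((-2222599 + 1544210)*((158 - 257*(-788)) + (-731 + 283)*l(-4)))/1498439 - r = ((-2222599 + 1544210)*((158 - 257*(-788)) + (-731 + 283)*(-4*(-4))))/1498439 - 1*2629142 = -678389*((158 + 202516) - 448*16)*(1/1498439) - 2629142 = -678389*(202674 - 7168)*(1/1498439) - 2629142 = -678389*195506*(1/1498439) - 2629142 = -132629119834*1/1498439 - 2629142 = -132629119834/1498439 - 2629142 = -4072238029172/1498439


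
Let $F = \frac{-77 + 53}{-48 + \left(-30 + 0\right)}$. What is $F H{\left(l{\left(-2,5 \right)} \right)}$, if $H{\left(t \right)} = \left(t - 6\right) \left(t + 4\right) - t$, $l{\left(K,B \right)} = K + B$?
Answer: $- \frac{96}{13} \approx -7.3846$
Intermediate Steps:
$l{\left(K,B \right)} = B + K$
$H{\left(t \right)} = - t + \left(-6 + t\right) \left(4 + t\right)$ ($H{\left(t \right)} = \left(-6 + t\right) \left(4 + t\right) - t = - t + \left(-6 + t\right) \left(4 + t\right)$)
$F = \frac{4}{13}$ ($F = - \frac{24}{-48 - 30} = - \frac{24}{-78} = \left(-24\right) \left(- \frac{1}{78}\right) = \frac{4}{13} \approx 0.30769$)
$F H{\left(l{\left(-2,5 \right)} \right)} = \frac{4 \left(-24 + \left(5 - 2\right)^{2} - 3 \left(5 - 2\right)\right)}{13} = \frac{4 \left(-24 + 3^{2} - 9\right)}{13} = \frac{4 \left(-24 + 9 - 9\right)}{13} = \frac{4}{13} \left(-24\right) = - \frac{96}{13}$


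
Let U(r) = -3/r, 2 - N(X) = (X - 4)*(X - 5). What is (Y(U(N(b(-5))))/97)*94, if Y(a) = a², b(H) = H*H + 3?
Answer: 423/14671250 ≈ 2.8832e-5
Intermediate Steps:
b(H) = 3 + H² (b(H) = H² + 3 = 3 + H²)
N(X) = 2 - (-5 + X)*(-4 + X) (N(X) = 2 - (X - 4)*(X - 5) = 2 - (-4 + X)*(-5 + X) = 2 - (-5 + X)*(-4 + X))
(Y(U(N(b(-5))))/97)*94 = ((-3/(-18 - (3 + (-5)²)² + 9*(3 + (-5)²)))²/97)*94 = ((-3/(-18 - (3 + 25)² + 9*(3 + 25)))²/97)*94 = ((-3/(-18 - 1*28² + 9*28))²/97)*94 = ((-3/(-18 - 1*784 + 252))²/97)*94 = ((-3/(-18 - 784 + 252))²/97)*94 = ((-3/(-550))²/97)*94 = ((-3*(-1/550))²/97)*94 = ((3/550)²/97)*94 = ((1/97)*(9/302500))*94 = (9/29342500)*94 = 423/14671250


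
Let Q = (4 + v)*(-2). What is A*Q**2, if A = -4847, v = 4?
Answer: -1240832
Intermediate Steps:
Q = -16 (Q = (4 + 4)*(-2) = 8*(-2) = -16)
A*Q**2 = -4847*(-16)**2 = -4847*256 = -1240832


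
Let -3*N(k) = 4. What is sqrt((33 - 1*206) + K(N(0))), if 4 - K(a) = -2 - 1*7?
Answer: 4*I*sqrt(10) ≈ 12.649*I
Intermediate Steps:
N(k) = -4/3 (N(k) = -1/3*4 = -4/3)
K(a) = 13 (K(a) = 4 - (-2 - 1*7) = 4 - (-2 - 7) = 4 - 1*(-9) = 4 + 9 = 13)
sqrt((33 - 1*206) + K(N(0))) = sqrt((33 - 1*206) + 13) = sqrt((33 - 206) + 13) = sqrt(-173 + 13) = sqrt(-160) = 4*I*sqrt(10)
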